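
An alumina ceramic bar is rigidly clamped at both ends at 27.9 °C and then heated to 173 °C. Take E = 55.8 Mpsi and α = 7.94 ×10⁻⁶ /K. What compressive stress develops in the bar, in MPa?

443 MPa

E = 55.8 Mpsi = 384.7 GPa.
ΔT = 145.1 K. Constrained thermal stress σ = E·α·ΔT = 384.7×10³ MPa × 7.94×10⁻⁶ × 145.1 = 443 MPa (compressive).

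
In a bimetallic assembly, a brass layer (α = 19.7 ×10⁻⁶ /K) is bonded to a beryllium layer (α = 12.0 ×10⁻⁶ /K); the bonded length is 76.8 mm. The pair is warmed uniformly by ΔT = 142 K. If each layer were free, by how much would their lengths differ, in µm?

Δα = |19.7 − 12.0|×10⁻⁶/K = 7.70×10⁻⁶/K.
ΔL_mismatch = Δα·L·ΔT = 7.70×10⁻⁶ × 76.8 mm × 142.0 K = 84.0 µm.

84.0 µm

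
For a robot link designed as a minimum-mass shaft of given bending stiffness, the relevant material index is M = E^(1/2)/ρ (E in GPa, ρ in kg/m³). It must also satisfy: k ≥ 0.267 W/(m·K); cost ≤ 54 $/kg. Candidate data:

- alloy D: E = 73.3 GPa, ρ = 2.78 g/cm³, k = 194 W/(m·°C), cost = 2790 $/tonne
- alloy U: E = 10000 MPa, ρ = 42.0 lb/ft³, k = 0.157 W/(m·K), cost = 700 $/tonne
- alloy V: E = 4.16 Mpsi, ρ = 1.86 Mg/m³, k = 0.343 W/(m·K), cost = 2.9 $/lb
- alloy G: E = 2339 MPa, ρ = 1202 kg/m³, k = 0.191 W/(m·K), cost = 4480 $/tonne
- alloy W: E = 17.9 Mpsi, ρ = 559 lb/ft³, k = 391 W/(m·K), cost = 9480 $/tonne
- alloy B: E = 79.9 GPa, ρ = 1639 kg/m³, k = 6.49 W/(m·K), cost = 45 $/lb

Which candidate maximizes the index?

alloy D

Screen on constraints: k ≥ 0.267 W/(m·K); cost ≤ 54 $/kg. Survivors: alloy D, alloy V, alloy W.
After converting to SI:
  alloy D: E = 73.30 GPa, ρ = 2780 kg/m³
  alloy V: E = 28.68 GPa, ρ = 1860 kg/m³
  alloy W: E = 123.4 GPa, ρ = 8954 kg/m³
  alloy D: M = 3.08×10⁻³
  alloy V: M = 2.88×10⁻³
  alloy W: M = 1.24×10⁻³
Alloy D ranks first.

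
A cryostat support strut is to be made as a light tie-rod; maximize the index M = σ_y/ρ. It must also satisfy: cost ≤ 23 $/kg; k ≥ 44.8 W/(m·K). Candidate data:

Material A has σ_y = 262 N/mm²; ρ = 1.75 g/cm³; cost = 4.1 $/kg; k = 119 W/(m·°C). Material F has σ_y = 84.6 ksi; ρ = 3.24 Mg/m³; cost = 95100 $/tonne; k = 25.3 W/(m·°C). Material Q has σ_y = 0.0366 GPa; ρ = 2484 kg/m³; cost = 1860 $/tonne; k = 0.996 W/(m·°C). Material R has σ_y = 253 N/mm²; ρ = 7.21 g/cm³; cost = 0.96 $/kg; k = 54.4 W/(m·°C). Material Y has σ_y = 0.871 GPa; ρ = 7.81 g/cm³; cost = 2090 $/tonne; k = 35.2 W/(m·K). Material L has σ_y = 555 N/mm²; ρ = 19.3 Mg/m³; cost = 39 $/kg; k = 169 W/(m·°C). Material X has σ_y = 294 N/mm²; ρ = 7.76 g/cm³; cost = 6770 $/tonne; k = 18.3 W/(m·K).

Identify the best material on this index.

Screen on constraints: cost ≤ 23 $/kg; k ≥ 44.8 W/(m·K). Survivors: material A, material R.
Normalizing units and computing the index:
  material A: σ_y = 262.0 MPa, ρ = 1750 kg/m³
  material R: σ_y = 253.0 MPa, ρ = 7210 kg/m³
  material A: M = 150 kN·m/kg
  material R: M = 35.1 kN·m/kg
Material A ranks first.

material A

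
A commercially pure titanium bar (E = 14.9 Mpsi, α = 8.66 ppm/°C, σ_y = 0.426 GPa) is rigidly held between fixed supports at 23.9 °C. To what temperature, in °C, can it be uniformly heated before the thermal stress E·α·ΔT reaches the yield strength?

503 °C

E = 14.9 Mpsi = 102.7 GPa.
σ_y = 0.426 GPa = 426.0 MPa.
E·α·ΔT = 426.0 MPa ⇒ ΔT = 426.0 / (102.7×10³ × 8.66×10⁻⁶) = 478.8 K.
T = 23.9 + 478.8 = 502.7 °C.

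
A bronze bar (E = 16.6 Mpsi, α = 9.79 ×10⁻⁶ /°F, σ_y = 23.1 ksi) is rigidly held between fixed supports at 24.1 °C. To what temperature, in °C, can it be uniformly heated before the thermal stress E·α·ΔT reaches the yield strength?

103 °C

E = 16.6 Mpsi = 114.5 GPa.
α = 9.79×10⁻⁶/°F × 9/5 = 17.6×10⁻⁶/K.
σ_y = 23.1 ksi = 159.3 MPa.
E·α·ΔT = 159.3 MPa ⇒ ΔT = 159.3 / (114.5×10³ × 17.6×10⁻⁶) = 78.97 K.
T = 24.1 + 78.97 = 103.1 °C.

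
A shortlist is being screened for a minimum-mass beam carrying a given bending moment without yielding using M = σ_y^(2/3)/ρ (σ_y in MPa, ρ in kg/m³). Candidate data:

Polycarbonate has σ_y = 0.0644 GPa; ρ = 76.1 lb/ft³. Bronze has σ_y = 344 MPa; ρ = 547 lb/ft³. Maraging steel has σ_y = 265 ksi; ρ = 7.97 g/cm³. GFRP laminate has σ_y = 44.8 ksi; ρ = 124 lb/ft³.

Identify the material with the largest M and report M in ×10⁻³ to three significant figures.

GFRP laminate, M = 23.0×10⁻³

Putting every candidate on a common basis:
  polycarbonate: σ_y = 64.40 MPa, ρ = 1219 kg/m³
  bronze: σ_y = 344.0 MPa, ρ = 8762 kg/m³
  maraging steel: σ_y = 1827 MPa, ρ = 7970 kg/m³
  GFRP laminate: σ_y = 308.9 MPa, ρ = 1986 kg/m³
  GFRP laminate: M = 23.0×10⁻³
  maraging steel: M = 18.8×10⁻³
  polycarbonate: M = 13.2×10⁻³
  bronze: M = 5.60×10⁻³
Highest index: GFRP laminate.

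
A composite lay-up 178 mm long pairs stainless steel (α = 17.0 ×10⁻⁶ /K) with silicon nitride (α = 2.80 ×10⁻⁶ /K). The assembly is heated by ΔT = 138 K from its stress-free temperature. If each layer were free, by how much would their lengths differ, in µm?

Δα = |17.0 − 2.80|×10⁻⁶/K = 14.2×10⁻⁶/K.
ΔL_mismatch = Δα·L·ΔT = 14.2×10⁻⁶ × 178.0 mm × 138.0 K = 349 µm.

349 µm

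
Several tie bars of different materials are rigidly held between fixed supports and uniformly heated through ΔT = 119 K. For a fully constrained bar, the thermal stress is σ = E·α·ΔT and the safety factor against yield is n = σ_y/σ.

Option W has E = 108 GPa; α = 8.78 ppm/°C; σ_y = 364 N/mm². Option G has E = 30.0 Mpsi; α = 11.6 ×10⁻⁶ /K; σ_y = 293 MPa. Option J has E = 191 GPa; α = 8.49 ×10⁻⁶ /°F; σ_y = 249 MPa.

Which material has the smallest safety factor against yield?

Converting E to GPa, α to ×10⁻⁶/K, σ_y to MPa, then σ and n for each:
  option W: E = 108.0, α = 8.78, σ_y = 364.0 → σ = 113 MPa, n = 3.23
  option G: E = 206.8, α = 11.6, σ_y = 293.0 → σ = 286 MPa, n = 1.03
  option J: E = 191.0, α = 15.3, σ_y = 249.0 → σ = 347 MPa, n = 0.717
Option J has the lowest safety factor, n = 0.717.

option J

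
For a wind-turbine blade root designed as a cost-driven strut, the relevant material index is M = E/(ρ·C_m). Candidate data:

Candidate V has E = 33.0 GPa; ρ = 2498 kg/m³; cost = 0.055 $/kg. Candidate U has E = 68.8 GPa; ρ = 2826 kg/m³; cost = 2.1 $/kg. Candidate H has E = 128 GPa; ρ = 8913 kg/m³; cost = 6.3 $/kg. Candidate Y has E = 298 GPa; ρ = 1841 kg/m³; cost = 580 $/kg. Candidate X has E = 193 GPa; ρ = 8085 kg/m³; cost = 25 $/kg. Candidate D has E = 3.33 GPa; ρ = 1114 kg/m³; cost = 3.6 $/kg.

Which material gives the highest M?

Computing M directly (units already consistent):
  candidate V: M = 240 MN·m per $
  candidate U: M = 11.6 MN·m per $
  candidate H: M = 2.28 MN·m per $
  candidate X: M = 0.955 MN·m per $
  candidate D: M = 0.830 MN·m per $
  candidate Y: M = 0.279 MN·m per $
Highest index: candidate V.

candidate V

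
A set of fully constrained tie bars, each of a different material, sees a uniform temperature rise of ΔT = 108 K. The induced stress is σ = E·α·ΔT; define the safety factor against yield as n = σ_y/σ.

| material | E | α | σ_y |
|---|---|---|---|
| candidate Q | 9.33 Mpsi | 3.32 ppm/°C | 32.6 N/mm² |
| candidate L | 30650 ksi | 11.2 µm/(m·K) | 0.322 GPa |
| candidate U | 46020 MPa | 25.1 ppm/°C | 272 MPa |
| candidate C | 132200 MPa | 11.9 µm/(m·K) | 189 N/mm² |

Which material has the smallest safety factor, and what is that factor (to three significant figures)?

Converting E to GPa, α to ×10⁻⁶/K, σ_y to MPa, then σ and n for each:
  candidate Q: E = 64.33, α = 3.32, σ_y = 32.60 → σ = 23.1 MPa, n = 1.41
  candidate L: E = 211.3, α = 11.2, σ_y = 322.0 → σ = 256 MPa, n = 1.26
  candidate U: E = 46.02, α = 25.1, σ_y = 272.0 → σ = 125 MPa, n = 2.18
  candidate C: E = 132.2, α = 11.9, σ_y = 189.0 → σ = 170 MPa, n = 1.11
Candidate C has the lowest safety factor, n = 1.11.

candidate C, n = 1.11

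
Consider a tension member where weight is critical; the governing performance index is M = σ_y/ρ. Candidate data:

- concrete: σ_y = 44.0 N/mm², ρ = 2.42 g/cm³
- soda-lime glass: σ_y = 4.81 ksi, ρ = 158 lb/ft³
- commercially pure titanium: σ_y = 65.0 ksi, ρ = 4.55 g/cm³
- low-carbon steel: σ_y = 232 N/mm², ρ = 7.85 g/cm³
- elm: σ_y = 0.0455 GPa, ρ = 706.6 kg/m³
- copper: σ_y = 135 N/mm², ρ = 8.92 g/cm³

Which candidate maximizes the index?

After converting to SI:
  concrete: σ_y = 44.00 MPa, ρ = 2420 kg/m³
  soda-lime glass: σ_y = 33.16 MPa, ρ = 2531 kg/m³
  commercially pure titanium: σ_y = 448.2 MPa, ρ = 4550 kg/m³
  low-carbon steel: σ_y = 232.0 MPa, ρ = 7850 kg/m³
  elm: σ_y = 45.50 MPa, ρ = 706.6 kg/m³
  copper: σ_y = 135.0 MPa, ρ = 8920 kg/m³
  commercially pure titanium: M = 98.5 kN·m/kg
  elm: M = 64.4 kN·m/kg
  low-carbon steel: M = 29.6 kN·m/kg
  concrete: M = 18.2 kN·m/kg
  copper: M = 15.1 kN·m/kg
  soda-lime glass: M = 13.1 kN·m/kg
Commercially pure titanium ranks first.

commercially pure titanium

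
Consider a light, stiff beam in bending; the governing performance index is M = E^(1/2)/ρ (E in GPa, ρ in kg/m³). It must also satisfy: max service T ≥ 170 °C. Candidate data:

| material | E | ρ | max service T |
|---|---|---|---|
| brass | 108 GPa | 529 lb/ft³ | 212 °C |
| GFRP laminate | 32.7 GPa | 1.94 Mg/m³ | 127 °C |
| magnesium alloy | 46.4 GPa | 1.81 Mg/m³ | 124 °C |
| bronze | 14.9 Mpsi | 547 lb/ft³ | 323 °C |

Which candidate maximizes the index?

Screen on constraints: max service T ≥ 170 °C. Survivors: brass, bronze.
Convert each candidate to consistent units, then evaluate M:
  brass: E = 108.0 GPa, ρ = 8474 kg/m³
  bronze: E = 102.7 GPa, ρ = 8762 kg/m³
  brass: M = 1.23×10⁻³
  bronze: M = 1.16×10⁻³
The maximum is for brass.

brass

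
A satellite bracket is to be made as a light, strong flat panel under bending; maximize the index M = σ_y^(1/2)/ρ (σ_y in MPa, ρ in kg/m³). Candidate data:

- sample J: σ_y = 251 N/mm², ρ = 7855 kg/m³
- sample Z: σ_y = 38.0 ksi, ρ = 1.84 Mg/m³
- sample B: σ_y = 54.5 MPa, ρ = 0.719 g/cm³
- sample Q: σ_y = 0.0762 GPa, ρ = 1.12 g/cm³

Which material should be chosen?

Normalizing units and computing the index:
  sample J: σ_y = 251.0 MPa, ρ = 7855 kg/m³
  sample Z: σ_y = 262.0 MPa, ρ = 1840 kg/m³
  sample B: σ_y = 54.50 MPa, ρ = 719.0 kg/m³
  sample Q: σ_y = 76.20 MPa, ρ = 1120 kg/m³
  sample B: M = 10.3×10⁻³
  sample Z: M = 8.80×10⁻³
  sample Q: M = 7.79×10⁻³
  sample J: M = 2.02×10⁻³
Sample B has the largest M.

sample B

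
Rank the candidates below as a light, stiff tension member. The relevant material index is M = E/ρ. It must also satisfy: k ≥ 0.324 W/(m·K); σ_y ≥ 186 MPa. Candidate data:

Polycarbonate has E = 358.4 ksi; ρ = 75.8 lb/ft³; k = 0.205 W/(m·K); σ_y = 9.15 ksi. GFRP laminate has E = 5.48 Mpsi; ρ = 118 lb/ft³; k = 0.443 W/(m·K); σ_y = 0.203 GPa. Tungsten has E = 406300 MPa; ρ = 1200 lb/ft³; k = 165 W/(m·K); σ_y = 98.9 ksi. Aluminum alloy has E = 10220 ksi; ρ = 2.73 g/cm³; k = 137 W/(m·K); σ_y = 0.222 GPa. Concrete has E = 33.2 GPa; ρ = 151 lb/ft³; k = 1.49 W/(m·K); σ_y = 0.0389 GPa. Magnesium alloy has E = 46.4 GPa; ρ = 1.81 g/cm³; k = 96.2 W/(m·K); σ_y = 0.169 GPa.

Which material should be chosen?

aluminum alloy

Screen on constraints: k ≥ 0.324 W/(m·K); σ_y ≥ 186 MPa. Survivors: GFRP laminate, tungsten, aluminum alloy.
After converting to SI:
  GFRP laminate: E = 37.78 GPa, ρ = 1890 kg/m³
  tungsten: E = 406.3 GPa, ρ = 19220 kg/m³
  aluminum alloy: E = 70.46 GPa, ρ = 2730 kg/m³
  aluminum alloy: M = 25.8 MN·m/kg
  tungsten: M = 21.1 MN·m/kg
  GFRP laminate: M = 20.0 MN·m/kg
Highest index: aluminum alloy.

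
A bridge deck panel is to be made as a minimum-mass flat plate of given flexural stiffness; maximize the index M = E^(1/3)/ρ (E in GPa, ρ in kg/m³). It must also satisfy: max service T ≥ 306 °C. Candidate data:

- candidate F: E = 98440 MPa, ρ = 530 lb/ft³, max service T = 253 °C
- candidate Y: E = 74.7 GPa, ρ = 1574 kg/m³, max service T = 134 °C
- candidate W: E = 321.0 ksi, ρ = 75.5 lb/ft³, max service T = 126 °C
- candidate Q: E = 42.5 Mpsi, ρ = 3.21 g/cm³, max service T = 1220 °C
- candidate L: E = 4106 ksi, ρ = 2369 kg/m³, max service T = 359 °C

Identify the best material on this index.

Screen on constraints: max service T ≥ 306 °C. Survivors: candidate Q, candidate L.
After converting to SI:
  candidate Q: E = 293.0 GPa, ρ = 3210 kg/m³
  candidate L: E = 28.31 GPa, ρ = 2369 kg/m³
  candidate Q: M = 2.07×10⁻³
  candidate L: M = 1.29×10⁻³
Candidate Q ranks first.

candidate Q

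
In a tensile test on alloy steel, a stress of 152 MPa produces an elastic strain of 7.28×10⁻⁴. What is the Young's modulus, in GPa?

209 GPa

E = σ/ε = 152 MPa / 7.28×10⁻⁴ = 208800 MPa = 209 GPa.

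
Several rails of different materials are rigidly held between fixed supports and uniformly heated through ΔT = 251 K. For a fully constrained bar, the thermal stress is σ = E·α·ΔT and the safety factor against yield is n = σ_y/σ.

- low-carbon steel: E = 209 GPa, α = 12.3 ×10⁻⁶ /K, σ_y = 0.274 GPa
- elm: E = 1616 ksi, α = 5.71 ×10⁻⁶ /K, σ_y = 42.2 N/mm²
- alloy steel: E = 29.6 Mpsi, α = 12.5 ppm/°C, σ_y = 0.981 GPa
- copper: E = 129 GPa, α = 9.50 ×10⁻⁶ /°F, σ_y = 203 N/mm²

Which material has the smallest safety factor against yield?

copper

In consistent units (E in GPa, α in ×10⁻⁶/K, σ_y in MPa):
  low-carbon steel: E = 209.0, α = 12.3, σ_y = 274.0 → σ = 645 MPa, n = 0.425
  elm: E = 11.14, α = 5.71, σ_y = 42.20 → σ = 16.0 MPa, n = 2.64
  alloy steel: E = 204.1, α = 12.5, σ_y = 981.0 → σ = 640 MPa, n = 1.53
  copper: E = 129.0, α = 17.1, σ_y = 203.0 → σ = 554 MPa, n = 0.367
Copper has the lowest safety factor, n = 0.367.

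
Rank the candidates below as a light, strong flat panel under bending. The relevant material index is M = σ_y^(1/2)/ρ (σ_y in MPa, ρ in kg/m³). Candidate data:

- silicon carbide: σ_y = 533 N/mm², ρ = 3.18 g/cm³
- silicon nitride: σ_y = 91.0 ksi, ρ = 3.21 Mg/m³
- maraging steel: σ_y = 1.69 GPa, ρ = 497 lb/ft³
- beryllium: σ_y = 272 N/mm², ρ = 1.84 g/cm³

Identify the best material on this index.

Putting every candidate on a common basis:
  silicon carbide: σ_y = 533.0 MPa, ρ = 3180 kg/m³
  silicon nitride: σ_y = 627.4 MPa, ρ = 3210 kg/m³
  maraging steel: σ_y = 1690 MPa, ρ = 7961 kg/m³
  beryllium: σ_y = 272.0 MPa, ρ = 1840 kg/m³
  beryllium: M = 8.96×10⁻³
  silicon nitride: M = 7.80×10⁻³
  silicon carbide: M = 7.26×10⁻³
  maraging steel: M = 5.16×10⁻³
The maximum is for beryllium.

beryllium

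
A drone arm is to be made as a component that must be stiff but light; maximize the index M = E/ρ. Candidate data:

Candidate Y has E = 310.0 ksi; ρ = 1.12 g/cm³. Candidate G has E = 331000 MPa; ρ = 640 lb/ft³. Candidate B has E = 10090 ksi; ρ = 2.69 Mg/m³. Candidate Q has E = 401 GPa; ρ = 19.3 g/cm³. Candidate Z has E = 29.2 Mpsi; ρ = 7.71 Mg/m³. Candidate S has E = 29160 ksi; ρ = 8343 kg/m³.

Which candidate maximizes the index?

candidate G

Normalizing units and computing the index:
  candidate Y: E = 2.137 GPa, ρ = 1120 kg/m³
  candidate G: E = 331.0 GPa, ρ = 10250 kg/m³
  candidate B: E = 69.57 GPa, ρ = 2690 kg/m³
  candidate Q: E = 401.0 GPa, ρ = 19300 kg/m³
  candidate Z: E = 201.3 GPa, ρ = 7710 kg/m³
  candidate S: E = 201.1 GPa, ρ = 8343 kg/m³
  candidate G: M = 32.3 MN·m/kg
  candidate Z: M = 26.1 MN·m/kg
  candidate B: M = 25.9 MN·m/kg
  candidate S: M = 24.1 MN·m/kg
  candidate Q: M = 20.8 MN·m/kg
  candidate Y: M = 1.91 MN·m/kg
Candidate G ranks first.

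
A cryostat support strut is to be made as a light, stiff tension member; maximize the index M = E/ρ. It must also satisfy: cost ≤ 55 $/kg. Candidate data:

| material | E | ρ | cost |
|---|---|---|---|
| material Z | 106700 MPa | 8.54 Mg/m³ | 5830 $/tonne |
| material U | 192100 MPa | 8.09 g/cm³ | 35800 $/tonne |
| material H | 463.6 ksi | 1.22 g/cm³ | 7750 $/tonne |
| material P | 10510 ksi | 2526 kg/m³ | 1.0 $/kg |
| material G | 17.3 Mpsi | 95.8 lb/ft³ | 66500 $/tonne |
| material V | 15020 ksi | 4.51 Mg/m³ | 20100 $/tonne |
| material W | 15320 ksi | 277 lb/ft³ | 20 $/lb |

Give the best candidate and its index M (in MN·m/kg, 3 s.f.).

material P, M = 28.7 MN·m/kg

Screen on constraints: cost ≤ 55 $/kg. Survivors: material Z, material U, material H, material P, material V, material W.
Putting every candidate on a common basis:
  material Z: E = 106.7 GPa, ρ = 8540 kg/m³
  material U: E = 192.1 GPa, ρ = 8090 kg/m³
  material H: E = 3.196 GPa, ρ = 1220 kg/m³
  material P: E = 72.46 GPa, ρ = 2526 kg/m³
  material V: E = 103.6 GPa, ρ = 4510 kg/m³
  material W: E = 105.6 GPa, ρ = 4437 kg/m³
  material P: M = 28.7 MN·m/kg
  material W: M = 23.8 MN·m/kg
  material U: M = 23.7 MN·m/kg
  material V: M = 23.0 MN·m/kg
  material Z: M = 12.5 MN·m/kg
  material H: M = 2.62 MN·m/kg
Material P has the largest M.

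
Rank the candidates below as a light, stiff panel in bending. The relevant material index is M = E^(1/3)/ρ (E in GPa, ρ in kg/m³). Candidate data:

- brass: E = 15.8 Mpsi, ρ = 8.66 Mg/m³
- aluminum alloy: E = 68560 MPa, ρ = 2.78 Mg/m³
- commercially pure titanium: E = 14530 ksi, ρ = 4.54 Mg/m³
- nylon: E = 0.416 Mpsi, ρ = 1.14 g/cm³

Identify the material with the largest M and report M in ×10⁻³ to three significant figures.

Convert each candidate to consistent units, then evaluate M:
  brass: E = 108.9 GPa, ρ = 8660 kg/m³
  aluminum alloy: E = 68.56 GPa, ρ = 2780 kg/m³
  commercially pure titanium: E = 100.2 GPa, ρ = 4540 kg/m³
  nylon: E = 2.868 GPa, ρ = 1140 kg/m³
  aluminum alloy: M = 1.47×10⁻³
  nylon: M = 1.25×10⁻³
  commercially pure titanium: M = 1.02×10⁻³
  brass: M = 0.551×10⁻³
The maximum is for aluminum alloy.

aluminum alloy, M = 1.47×10⁻³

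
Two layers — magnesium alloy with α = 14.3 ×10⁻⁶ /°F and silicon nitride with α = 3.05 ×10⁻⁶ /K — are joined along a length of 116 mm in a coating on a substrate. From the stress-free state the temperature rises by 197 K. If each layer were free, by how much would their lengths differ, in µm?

519 µm

magnesium alloy: α = 14.3×10⁻⁶/°F × 9/5 = 25.7×10⁻⁶/K.
Δα = |25.7 − 3.05|×10⁻⁶/K = 22.7×10⁻⁶/K.
ΔL_mismatch = Δα·L·ΔT = 22.7×10⁻⁶ × 116.0 mm × 197.0 K = 519 µm.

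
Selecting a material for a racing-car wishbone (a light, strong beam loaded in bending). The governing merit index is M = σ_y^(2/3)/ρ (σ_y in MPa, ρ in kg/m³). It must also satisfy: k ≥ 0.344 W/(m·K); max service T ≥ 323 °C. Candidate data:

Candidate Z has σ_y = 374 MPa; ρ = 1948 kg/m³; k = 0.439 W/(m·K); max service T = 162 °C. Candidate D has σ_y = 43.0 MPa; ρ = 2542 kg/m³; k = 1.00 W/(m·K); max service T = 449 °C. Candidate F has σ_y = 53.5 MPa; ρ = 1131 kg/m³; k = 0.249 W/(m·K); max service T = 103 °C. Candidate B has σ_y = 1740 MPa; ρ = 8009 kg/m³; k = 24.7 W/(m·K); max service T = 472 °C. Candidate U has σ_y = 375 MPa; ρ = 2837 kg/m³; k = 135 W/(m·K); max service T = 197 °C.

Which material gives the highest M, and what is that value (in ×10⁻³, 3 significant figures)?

candidate B, M = 18.1×10⁻³

Screen on constraints: k ≥ 0.344 W/(m·K); max service T ≥ 323 °C. Survivors: candidate D, candidate B.
Evaluate M for each candidate:
  candidate B: M = 18.1×10⁻³
  candidate D: M = 4.83×10⁻³
Candidate B has the largest M.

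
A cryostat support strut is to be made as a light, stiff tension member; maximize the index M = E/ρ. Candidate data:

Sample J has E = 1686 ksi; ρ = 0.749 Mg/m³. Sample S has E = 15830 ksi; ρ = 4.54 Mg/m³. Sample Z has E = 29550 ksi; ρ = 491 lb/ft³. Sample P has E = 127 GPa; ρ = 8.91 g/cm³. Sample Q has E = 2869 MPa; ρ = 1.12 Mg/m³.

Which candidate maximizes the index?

sample Z

In SI units:
  sample J: E = 11.62 GPa, ρ = 749.0 kg/m³
  sample S: E = 109.1 GPa, ρ = 4540 kg/m³
  sample Z: E = 203.7 GPa, ρ = 7865 kg/m³
  sample P: E = 127.0 GPa, ρ = 8910 kg/m³
  sample Q: E = 2.869 GPa, ρ = 1120 kg/m³
  sample Z: M = 25.9 MN·m/kg
  sample S: M = 24.0 MN·m/kg
  sample J: M = 15.5 MN·m/kg
  sample P: M = 14.3 MN·m/kg
  sample Q: M = 2.56 MN·m/kg
Sample Z has the largest M.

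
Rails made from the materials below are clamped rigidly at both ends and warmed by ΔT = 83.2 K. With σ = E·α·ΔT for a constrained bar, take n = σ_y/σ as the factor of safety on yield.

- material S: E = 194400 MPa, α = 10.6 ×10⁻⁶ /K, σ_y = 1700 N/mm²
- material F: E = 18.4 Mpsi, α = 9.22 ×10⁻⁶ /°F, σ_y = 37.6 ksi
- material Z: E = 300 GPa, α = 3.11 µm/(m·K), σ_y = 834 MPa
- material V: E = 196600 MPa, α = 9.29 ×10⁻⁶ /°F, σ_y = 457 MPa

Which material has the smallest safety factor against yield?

With everything in SI (GPa, ×10⁻⁶/K, MPa):
  material S: E = 194.4, α = 10.6, σ_y = 1700 → σ = 171 MPa, n = 9.92
  material F: E = 126.9, α = 16.6, σ_y = 259.2 → σ = 175 MPa, n = 1.48
  material Z: E = 300.0, α = 3.11, σ_y = 834.0 → σ = 77.6 MPa, n = 10.7
  material V: E = 196.6, α = 16.7, σ_y = 457.0 → σ = 274 MPa, n = 1.67
Material F has the lowest safety factor, n = 1.48.

material F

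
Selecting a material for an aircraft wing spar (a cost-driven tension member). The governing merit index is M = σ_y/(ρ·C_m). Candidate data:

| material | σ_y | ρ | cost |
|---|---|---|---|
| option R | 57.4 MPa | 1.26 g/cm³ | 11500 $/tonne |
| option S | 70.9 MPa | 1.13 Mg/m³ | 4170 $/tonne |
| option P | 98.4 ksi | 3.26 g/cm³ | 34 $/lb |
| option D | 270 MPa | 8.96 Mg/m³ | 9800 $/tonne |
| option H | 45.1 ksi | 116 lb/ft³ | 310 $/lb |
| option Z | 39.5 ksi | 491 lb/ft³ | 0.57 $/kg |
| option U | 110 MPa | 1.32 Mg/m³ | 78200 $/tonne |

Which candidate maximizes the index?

Convert each candidate to consistent units, then evaluate M:
  option R: σ_y = 57.40 MPa, ρ = 1260 kg/m³, cost = 11.50 $/kg
  option S: σ_y = 70.90 MPa, ρ = 1130 kg/m³, cost = 4.170 $/kg
  option P: σ_y = 678.4 MPa, ρ = 3260 kg/m³, cost = 74.96 $/kg
  option D: σ_y = 270.0 MPa, ρ = 8960 kg/m³, cost = 9.800 $/kg
  option H: σ_y = 311.0 MPa, ρ = 1858 kg/m³, cost = 683.4 $/kg
  option Z: σ_y = 272.3 MPa, ρ = 7865 kg/m³, cost = 0.5700 $/kg
  option U: σ_y = 110.0 MPa, ρ = 1320 kg/m³, cost = 78.20 $/kg
  option Z: M = 60.7 kN·m per $
  option S: M = 15.0 kN·m per $
  option R: M = 3.96 kN·m per $
  option D: M = 3.07 kN·m per $
  option P: M = 2.78 kN·m per $
  option U: M = 1.07 kN·m per $
  option H: M = 0.245 kN·m per $
Option Z ranks first.

option Z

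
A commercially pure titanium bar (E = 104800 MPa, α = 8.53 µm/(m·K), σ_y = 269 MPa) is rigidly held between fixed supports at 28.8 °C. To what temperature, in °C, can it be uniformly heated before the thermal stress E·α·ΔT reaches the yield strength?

330 °C

E = 104800 MPa = 104.8 GPa.
E·α·ΔT = 269.0 MPa ⇒ ΔT = 269.0 / (104.8×10³ × 8.53×10⁻⁶) = 300.9 K.
T = 28.8 + 300.9 = 329.7 °C.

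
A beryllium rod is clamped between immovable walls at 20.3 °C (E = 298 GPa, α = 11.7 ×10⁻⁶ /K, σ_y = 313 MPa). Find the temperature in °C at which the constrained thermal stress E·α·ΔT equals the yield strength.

110 °C

E·α·ΔT = 313.0 MPa ⇒ ΔT = 313.0 / (298.0×10³ × 11.7×10⁻⁶) = 89.77 K.
T = 20.3 + 89.77 = 110.1 °C.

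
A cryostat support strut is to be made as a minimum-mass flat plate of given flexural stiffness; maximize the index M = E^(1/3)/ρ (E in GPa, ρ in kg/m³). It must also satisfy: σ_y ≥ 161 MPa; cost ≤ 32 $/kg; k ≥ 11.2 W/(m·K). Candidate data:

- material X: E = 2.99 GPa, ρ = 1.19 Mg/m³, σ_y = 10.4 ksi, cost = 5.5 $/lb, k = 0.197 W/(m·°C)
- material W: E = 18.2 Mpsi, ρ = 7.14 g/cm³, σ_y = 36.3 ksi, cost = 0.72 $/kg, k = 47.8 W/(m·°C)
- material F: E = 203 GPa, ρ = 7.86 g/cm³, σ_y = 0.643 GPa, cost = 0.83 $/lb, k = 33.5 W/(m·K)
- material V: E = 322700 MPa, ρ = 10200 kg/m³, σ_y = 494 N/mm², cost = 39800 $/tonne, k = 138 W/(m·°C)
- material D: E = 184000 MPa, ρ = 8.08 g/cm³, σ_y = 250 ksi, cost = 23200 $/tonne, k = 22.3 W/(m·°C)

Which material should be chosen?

Screen on constraints: σ_y ≥ 161 MPa; cost ≤ 32 $/kg; k ≥ 11.2 W/(m·K). Survivors: material W, material F, material D.
In SI units:
  material W: E = 125.5 GPa, ρ = 7140 kg/m³
  material F: E = 203.0 GPa, ρ = 7860 kg/m³
  material D: E = 184.0 GPa, ρ = 8080 kg/m³
  material F: M = 0.748×10⁻³
  material D: M = 0.704×10⁻³
  material W: M = 0.701×10⁻³
Highest index: material F.

material F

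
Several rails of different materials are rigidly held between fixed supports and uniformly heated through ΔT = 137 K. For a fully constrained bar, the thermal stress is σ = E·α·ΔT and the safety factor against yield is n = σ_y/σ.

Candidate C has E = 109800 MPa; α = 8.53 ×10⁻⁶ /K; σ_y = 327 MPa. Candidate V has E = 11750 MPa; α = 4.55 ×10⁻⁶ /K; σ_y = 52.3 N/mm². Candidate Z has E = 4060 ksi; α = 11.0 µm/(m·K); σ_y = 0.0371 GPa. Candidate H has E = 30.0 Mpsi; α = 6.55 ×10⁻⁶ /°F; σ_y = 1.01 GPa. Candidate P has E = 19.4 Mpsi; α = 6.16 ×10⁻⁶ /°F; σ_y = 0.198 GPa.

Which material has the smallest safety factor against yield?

candidate Z

In consistent units (E in GPa, α in ×10⁻⁶/K, σ_y in MPa):
  candidate C: E = 109.8, α = 8.53, σ_y = 327.0 → σ = 128 MPa, n = 2.55
  candidate V: E = 11.75, α = 4.55, σ_y = 52.30 → σ = 7.32 MPa, n = 7.14
  candidate Z: E = 27.99, α = 11.0, σ_y = 37.10 → σ = 42.2 MPa, n = 0.879
  candidate H: E = 206.8, α = 11.8, σ_y = 1010 → σ = 334 MPa, n = 3.02
  candidate P: E = 133.8, α = 11.1, σ_y = 198.0 → σ = 203 MPa, n = 0.974
Candidate Z has the lowest safety factor, n = 0.879.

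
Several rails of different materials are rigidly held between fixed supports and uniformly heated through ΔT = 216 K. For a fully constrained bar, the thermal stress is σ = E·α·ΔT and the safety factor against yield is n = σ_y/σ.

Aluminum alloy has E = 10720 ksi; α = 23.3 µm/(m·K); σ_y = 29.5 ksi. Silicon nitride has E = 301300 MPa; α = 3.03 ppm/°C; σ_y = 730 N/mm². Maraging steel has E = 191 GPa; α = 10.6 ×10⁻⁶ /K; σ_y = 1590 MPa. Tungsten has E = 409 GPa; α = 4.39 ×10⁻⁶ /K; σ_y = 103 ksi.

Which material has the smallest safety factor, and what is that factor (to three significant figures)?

aluminum alloy, n = 0.547

Per material, after unit conversion:
  aluminum alloy: E = 73.91, α = 23.3, σ_y = 203.4 → σ = 372 MPa, n = 0.547
  silicon nitride: E = 301.3, α = 3.03, σ_y = 730.0 → σ = 197 MPa, n = 3.70
  maraging steel: E = 191.0, α = 10.6, σ_y = 1590 → σ = 437 MPa, n = 3.64
  tungsten: E = 409.0, α = 4.39, σ_y = 710.2 → σ = 388 MPa, n = 1.83
The minimum is aluminum alloy at n = 0.547.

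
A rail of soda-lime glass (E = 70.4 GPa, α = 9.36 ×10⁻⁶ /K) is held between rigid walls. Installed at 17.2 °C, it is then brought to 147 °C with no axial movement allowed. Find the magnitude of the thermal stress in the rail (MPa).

85.5 MPa

ΔT = 129.8 K. Constrained thermal stress σ = E·α·ΔT = 70.40×10³ MPa × 9.36×10⁻⁶ × 129.8 = 85.5 MPa (compressive).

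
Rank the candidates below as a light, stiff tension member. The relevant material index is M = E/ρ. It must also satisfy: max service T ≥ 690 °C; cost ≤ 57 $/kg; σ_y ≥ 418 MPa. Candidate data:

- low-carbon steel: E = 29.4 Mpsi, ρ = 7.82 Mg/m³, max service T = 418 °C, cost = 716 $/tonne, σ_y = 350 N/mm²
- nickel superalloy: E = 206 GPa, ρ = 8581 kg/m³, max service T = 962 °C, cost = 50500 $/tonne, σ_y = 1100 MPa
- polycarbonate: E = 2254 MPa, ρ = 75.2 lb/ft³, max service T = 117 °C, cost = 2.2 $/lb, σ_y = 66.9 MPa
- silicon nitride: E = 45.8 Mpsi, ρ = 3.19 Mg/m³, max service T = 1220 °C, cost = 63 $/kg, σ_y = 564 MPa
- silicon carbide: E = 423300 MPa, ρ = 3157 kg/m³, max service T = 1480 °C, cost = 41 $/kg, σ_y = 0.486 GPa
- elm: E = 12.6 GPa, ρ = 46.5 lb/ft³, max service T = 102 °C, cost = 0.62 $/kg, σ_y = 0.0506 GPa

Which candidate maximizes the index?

Screen on constraints: max service T ≥ 690 °C; cost ≤ 57 $/kg; σ_y ≥ 418 MPa. Survivors: nickel superalloy, silicon carbide.
Putting every candidate on a common basis:
  nickel superalloy: E = 206.0 GPa, ρ = 8581 kg/m³
  silicon carbide: E = 423.3 GPa, ρ = 3157 kg/m³
  silicon carbide: M = 134 MN·m/kg
  nickel superalloy: M = 24.0 MN·m/kg
The maximum is for silicon carbide.

silicon carbide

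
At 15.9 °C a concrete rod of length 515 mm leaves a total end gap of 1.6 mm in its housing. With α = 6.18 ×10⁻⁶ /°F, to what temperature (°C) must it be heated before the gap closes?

α = 6.18×10⁻⁶/°F × 9/5 = 11.1×10⁻⁶/K.
α·L₀·ΔT = 1.6 mm ⇒ ΔT = 1.6 / (11.1×10⁻⁶ × 515.0) = 279.3 K.
T = 15.9 + 279.3 = 295.2 °C.

295 °C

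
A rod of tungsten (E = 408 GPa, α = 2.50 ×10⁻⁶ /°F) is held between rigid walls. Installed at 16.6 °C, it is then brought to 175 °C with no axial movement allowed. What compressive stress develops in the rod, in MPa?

291 MPa

α = 2.50×10⁻⁶/°F × 9/5 = 4.50×10⁻⁶/K.
ΔT = 158.4 K. Constrained thermal stress σ = E·α·ΔT = 408.0×10³ MPa × 4.50×10⁻⁶ × 158.4 = 291 MPa (compressive).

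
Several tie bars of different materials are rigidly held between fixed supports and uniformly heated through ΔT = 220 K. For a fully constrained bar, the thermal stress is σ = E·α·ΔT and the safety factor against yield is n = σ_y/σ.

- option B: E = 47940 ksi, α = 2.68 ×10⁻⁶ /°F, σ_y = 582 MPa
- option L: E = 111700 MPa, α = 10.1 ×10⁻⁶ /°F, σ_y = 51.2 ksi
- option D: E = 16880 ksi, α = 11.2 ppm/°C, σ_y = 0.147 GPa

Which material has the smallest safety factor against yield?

With everything in SI (GPa, ×10⁻⁶/K, MPa):
  option B: E = 330.5, α = 4.82, σ_y = 582.0 → σ = 351 MPa, n = 1.66
  option L: E = 111.7, α = 18.2, σ_y = 353.0 → σ = 447 MPa, n = 0.790
  option D: E = 116.4, α = 11.2, σ_y = 147.0 → σ = 287 MPa, n = 0.513
Smallest n: option D with n = 0.513.

option D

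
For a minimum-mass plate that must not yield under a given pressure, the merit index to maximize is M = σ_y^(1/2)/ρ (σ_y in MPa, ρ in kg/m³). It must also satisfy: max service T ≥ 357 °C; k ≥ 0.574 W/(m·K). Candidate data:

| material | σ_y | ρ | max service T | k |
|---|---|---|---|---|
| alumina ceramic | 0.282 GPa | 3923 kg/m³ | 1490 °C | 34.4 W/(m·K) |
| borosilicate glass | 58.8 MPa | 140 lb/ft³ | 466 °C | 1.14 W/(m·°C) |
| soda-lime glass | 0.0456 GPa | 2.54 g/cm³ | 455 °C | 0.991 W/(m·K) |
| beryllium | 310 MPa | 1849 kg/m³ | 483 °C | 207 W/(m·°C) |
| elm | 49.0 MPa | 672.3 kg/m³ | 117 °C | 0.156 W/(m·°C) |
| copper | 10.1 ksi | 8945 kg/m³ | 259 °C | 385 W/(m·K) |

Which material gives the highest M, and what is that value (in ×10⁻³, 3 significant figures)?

Screen on constraints: max service T ≥ 357 °C; k ≥ 0.574 W/(m·K). Survivors: alumina ceramic, borosilicate glass, soda-lime glass, beryllium.
Convert each candidate to consistent units, then evaluate M:
  alumina ceramic: σ_y = 282.0 MPa, ρ = 3923 kg/m³
  borosilicate glass: σ_y = 58.80 MPa, ρ = 2243 kg/m³
  soda-lime glass: σ_y = 45.60 MPa, ρ = 2540 kg/m³
  beryllium: σ_y = 310.0 MPa, ρ = 1849 kg/m³
  beryllium: M = 9.52×10⁻³
  alumina ceramic: M = 4.28×10⁻³
  borosilicate glass: M = 3.42×10⁻³
  soda-lime glass: M = 2.66×10⁻³
Highest index: beryllium.

beryllium, M = 9.52×10⁻³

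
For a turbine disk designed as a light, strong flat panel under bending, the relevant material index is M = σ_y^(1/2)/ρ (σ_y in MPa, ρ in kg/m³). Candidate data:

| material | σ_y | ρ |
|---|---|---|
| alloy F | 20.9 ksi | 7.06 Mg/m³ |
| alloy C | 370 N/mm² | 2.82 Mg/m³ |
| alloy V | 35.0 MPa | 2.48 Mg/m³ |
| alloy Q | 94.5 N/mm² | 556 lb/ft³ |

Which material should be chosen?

alloy C

Normalizing units and computing the index:
  alloy F: σ_y = 144.1 MPa, ρ = 7060 kg/m³
  alloy C: σ_y = 370.0 MPa, ρ = 2820 kg/m³
  alloy V: σ_y = 35.00 MPa, ρ = 2480 kg/m³
  alloy Q: σ_y = 94.50 MPa, ρ = 8906 kg/m³
  alloy C: M = 6.82×10⁻³
  alloy V: M = 2.39×10⁻³
  alloy F: M = 1.70×10⁻³
  alloy Q: M = 1.09×10⁻³
The maximum is for alloy C.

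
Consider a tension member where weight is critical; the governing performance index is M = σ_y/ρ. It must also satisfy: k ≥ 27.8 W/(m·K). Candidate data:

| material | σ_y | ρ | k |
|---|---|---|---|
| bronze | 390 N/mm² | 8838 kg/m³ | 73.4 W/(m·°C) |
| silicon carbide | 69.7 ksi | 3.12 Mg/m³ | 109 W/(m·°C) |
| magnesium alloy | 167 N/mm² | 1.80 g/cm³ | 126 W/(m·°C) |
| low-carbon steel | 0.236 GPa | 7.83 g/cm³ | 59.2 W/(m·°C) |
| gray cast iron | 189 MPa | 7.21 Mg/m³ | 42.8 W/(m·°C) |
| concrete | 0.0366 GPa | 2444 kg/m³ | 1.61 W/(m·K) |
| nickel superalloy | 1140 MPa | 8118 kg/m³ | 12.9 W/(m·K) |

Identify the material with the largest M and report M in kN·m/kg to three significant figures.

Screen on constraints: k ≥ 27.8 W/(m·K). Survivors: bronze, silicon carbide, magnesium alloy, low-carbon steel, gray cast iron.
Putting every candidate on a common basis:
  bronze: σ_y = 390.0 MPa, ρ = 8838 kg/m³
  silicon carbide: σ_y = 480.6 MPa, ρ = 3120 kg/m³
  magnesium alloy: σ_y = 167.0 MPa, ρ = 1800 kg/m³
  low-carbon steel: σ_y = 236.0 MPa, ρ = 7830 kg/m³
  gray cast iron: σ_y = 189.0 MPa, ρ = 7210 kg/m³
  silicon carbide: M = 154 kN·m/kg
  magnesium alloy: M = 92.8 kN·m/kg
  bronze: M = 44.1 kN·m/kg
  low-carbon steel: M = 30.1 kN·m/kg
  gray cast iron: M = 26.2 kN·m/kg
Silicon carbide has the largest M.

silicon carbide, M = 154 kN·m/kg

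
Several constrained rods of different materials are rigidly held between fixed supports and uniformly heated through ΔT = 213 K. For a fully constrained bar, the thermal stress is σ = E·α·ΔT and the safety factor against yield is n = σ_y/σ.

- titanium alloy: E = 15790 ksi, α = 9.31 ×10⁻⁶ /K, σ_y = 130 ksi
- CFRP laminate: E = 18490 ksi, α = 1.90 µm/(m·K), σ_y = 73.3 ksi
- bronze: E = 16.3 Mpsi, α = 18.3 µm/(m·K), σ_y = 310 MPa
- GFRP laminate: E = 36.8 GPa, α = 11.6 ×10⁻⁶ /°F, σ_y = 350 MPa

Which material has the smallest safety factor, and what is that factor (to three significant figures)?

bronze, n = 0.708

Per material, after unit conversion:
  titanium alloy: E = 108.9, α = 9.31, σ_y = 896.3 → σ = 216 MPa, n = 4.15
  CFRP laminate: E = 127.5, α = 1.90, σ_y = 505.4 → σ = 51.6 MPa, n = 9.80
  bronze: E = 112.4, α = 18.3, σ_y = 310.0 → σ = 438 MPa, n = 0.708
  GFRP laminate: E = 36.80, α = 20.9, σ_y = 350.0 → σ = 164 MPa, n = 2.14
Bronze has the lowest safety factor, n = 0.708.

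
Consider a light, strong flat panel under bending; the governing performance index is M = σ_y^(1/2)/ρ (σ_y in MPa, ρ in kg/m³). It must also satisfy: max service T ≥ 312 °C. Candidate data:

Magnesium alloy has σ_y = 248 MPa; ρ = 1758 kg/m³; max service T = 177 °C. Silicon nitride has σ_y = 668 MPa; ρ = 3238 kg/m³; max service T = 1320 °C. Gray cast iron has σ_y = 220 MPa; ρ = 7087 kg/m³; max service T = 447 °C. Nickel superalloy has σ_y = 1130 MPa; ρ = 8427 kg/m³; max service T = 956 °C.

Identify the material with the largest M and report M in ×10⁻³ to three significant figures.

Screen on constraints: max service T ≥ 312 °C. Survivors: silicon nitride, gray cast iron, nickel superalloy.
Per-candidate index values:
  silicon nitride: M = 7.98×10⁻³
  nickel superalloy: M = 3.99×10⁻³
  gray cast iron: M = 2.09×10⁻³
Highest index: silicon nitride.

silicon nitride, M = 7.98×10⁻³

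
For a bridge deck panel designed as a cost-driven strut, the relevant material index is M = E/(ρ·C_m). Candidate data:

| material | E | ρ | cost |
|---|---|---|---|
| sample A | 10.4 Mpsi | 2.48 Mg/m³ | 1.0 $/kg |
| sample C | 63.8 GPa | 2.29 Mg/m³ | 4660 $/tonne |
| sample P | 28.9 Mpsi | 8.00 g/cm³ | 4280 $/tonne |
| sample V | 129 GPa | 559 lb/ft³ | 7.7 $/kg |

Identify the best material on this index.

After converting to SI:
  sample A: E = 71.71 GPa, ρ = 2480 kg/m³, cost = 1.000 $/kg
  sample C: E = 63.80 GPa, ρ = 2290 kg/m³, cost = 4.660 $/kg
  sample P: E = 199.3 GPa, ρ = 8000 kg/m³, cost = 4.280 $/kg
  sample V: E = 129.0 GPa, ρ = 8954 kg/m³, cost = 7.700 $/kg
  sample A: M = 28.9 MN·m per $
  sample C: M = 5.98 MN·m per $
  sample P: M = 5.82 MN·m per $
  sample V: M = 1.87 MN·m per $
Sample A ranks first.

sample A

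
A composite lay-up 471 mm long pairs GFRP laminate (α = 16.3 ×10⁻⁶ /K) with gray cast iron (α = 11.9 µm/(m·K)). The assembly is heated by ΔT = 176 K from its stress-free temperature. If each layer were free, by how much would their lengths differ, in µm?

365 µm

Δα = |16.3 − 11.9|×10⁻⁶/K = 4.40×10⁻⁶/K.
ΔL_mismatch = Δα·L·ΔT = 4.40×10⁻⁶ × 471.0 mm × 176.0 K = 365 µm.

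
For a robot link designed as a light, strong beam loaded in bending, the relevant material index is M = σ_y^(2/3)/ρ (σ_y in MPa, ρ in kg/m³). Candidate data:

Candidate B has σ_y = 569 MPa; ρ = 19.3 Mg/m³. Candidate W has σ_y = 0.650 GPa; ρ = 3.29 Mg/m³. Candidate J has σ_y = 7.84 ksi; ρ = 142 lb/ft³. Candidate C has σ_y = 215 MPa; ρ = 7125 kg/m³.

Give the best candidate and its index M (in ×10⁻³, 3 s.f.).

candidate W, M = 22.8×10⁻³

Convert each candidate to consistent units, then evaluate M:
  candidate B: σ_y = 569.0 MPa, ρ = 19300 kg/m³
  candidate W: σ_y = 650.0 MPa, ρ = 3290 kg/m³
  candidate J: σ_y = 54.05 MPa, ρ = 2275 kg/m³
  candidate C: σ_y = 215.0 MPa, ρ = 7125 kg/m³
  candidate W: M = 22.8×10⁻³
  candidate J: M = 6.29×10⁻³
  candidate C: M = 5.04×10⁻³
  candidate B: M = 3.56×10⁻³
Highest index: candidate W.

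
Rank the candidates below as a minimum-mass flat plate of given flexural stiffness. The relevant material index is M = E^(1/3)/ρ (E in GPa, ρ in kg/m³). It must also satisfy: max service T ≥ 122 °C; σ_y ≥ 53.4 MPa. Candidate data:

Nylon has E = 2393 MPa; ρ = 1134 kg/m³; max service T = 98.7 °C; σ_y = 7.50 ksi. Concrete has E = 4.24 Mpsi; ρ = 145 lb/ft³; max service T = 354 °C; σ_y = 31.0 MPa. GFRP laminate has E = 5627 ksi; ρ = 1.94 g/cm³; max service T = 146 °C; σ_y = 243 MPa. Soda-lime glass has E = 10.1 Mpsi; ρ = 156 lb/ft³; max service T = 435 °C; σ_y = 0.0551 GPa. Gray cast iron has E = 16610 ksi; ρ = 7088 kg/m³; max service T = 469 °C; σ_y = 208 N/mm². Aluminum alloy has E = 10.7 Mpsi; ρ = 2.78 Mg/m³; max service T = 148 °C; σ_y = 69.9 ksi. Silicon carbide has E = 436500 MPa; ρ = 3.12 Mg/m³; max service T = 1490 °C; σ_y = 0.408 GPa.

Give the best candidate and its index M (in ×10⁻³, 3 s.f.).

Screen on constraints: max service T ≥ 122 °C; σ_y ≥ 53.4 MPa. Survivors: GFRP laminate, soda-lime glass, gray cast iron, aluminum alloy, silicon carbide.
After converting to SI:
  GFRP laminate: E = 38.80 GPa, ρ = 1940 kg/m³
  soda-lime glass: E = 69.64 GPa, ρ = 2499 kg/m³
  gray cast iron: E = 114.5 GPa, ρ = 7088 kg/m³
  aluminum alloy: E = 73.77 GPa, ρ = 2780 kg/m³
  silicon carbide: E = 436.5 GPa, ρ = 3120 kg/m³
  silicon carbide: M = 2.43×10⁻³
  GFRP laminate: M = 1.75×10⁻³
  soda-lime glass: M = 1.65×10⁻³
  aluminum alloy: M = 1.51×10⁻³
  gray cast iron: M = 0.685×10⁻³
Highest index: silicon carbide.

silicon carbide, M = 2.43×10⁻³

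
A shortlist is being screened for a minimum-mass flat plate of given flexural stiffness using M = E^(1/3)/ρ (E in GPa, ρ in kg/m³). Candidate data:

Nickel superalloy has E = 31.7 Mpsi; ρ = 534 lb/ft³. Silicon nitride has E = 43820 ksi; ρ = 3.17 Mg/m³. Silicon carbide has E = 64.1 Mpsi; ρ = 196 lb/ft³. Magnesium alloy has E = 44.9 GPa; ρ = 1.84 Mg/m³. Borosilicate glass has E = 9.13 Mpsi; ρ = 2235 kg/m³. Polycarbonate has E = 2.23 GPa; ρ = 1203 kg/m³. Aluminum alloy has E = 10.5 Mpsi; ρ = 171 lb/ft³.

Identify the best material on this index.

In SI units:
  nickel superalloy: E = 218.6 GPa, ρ = 8554 kg/m³
  silicon nitride: E = 302.1 GPa, ρ = 3170 kg/m³
  silicon carbide: E = 442.0 GPa, ρ = 3140 kg/m³
  magnesium alloy: E = 44.90 GPa, ρ = 1840 kg/m³
  borosilicate glass: E = 62.95 GPa, ρ = 2235 kg/m³
  polycarbonate: E = 2.230 GPa, ρ = 1203 kg/m³
  aluminum alloy: E = 72.39 GPa, ρ = 2739 kg/m³
  silicon carbide: M = 2.43×10⁻³
  silicon nitride: M = 2.12×10⁻³
  magnesium alloy: M = 1.93×10⁻³
  borosilicate glass: M = 1.78×10⁻³
  aluminum alloy: M = 1.52×10⁻³
  polycarbonate: M = 1.09×10⁻³
  nickel superalloy: M = 0.704×10⁻³
The maximum is for silicon carbide.

silicon carbide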